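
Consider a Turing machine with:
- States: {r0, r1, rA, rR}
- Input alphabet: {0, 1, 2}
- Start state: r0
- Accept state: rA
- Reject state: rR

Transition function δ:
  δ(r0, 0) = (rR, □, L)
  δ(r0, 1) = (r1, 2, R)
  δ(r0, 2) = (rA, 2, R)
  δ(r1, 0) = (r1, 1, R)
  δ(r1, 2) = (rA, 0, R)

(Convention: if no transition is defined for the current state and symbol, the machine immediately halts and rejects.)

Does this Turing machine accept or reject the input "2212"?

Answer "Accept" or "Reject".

Execution trace:
Initial: [r0]2212
Step 1: δ(r0, 2) = (rA, 2, R) → 2[rA]212

The machine reaches the accept state rA and halts.

Answer: Accept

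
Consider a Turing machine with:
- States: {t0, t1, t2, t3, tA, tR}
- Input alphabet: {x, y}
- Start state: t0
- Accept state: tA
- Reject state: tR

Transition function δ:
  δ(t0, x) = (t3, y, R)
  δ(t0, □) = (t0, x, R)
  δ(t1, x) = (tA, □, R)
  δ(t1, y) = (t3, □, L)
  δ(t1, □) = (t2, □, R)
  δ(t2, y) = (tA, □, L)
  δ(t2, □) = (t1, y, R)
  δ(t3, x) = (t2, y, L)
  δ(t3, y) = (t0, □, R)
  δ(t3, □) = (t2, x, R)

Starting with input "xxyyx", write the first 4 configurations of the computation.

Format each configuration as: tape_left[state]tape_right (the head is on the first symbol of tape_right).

Transitions applied:
Step 1: δ(t0, x) = (t3, y, R)
Step 2: δ(t3, x) = (t2, y, L)
Step 3: δ(t2, y) = (tA, □, L)

The first 4 configurations are:
[t0]xxyyx ⊢ y[t3]xyyx ⊢ [t2]yyyyx ⊢ [tA]□□yyyx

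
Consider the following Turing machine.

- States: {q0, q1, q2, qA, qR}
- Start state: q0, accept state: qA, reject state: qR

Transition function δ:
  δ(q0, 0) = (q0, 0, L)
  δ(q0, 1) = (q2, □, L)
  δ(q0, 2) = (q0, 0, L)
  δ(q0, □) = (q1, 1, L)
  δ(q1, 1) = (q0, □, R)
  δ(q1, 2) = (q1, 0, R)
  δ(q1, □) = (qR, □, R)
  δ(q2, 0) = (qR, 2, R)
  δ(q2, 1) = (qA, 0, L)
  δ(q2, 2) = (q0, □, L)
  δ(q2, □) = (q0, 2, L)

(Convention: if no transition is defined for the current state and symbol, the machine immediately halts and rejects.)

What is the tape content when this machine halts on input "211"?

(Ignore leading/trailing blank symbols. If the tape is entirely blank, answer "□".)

Execution trace:
Initial: [q0]211
Step 1: δ(q0, 2) = (q0, 0, L) → [q0]□011
Step 2: δ(q0, □) = (q1, 1, L) → [q1]□1011
Step 3: δ(q1, □) = (qR, □, R) → □[qR]1011

The machine reaches the reject state qR and halts.

Final tape (ignoring leading/trailing blanks): 1011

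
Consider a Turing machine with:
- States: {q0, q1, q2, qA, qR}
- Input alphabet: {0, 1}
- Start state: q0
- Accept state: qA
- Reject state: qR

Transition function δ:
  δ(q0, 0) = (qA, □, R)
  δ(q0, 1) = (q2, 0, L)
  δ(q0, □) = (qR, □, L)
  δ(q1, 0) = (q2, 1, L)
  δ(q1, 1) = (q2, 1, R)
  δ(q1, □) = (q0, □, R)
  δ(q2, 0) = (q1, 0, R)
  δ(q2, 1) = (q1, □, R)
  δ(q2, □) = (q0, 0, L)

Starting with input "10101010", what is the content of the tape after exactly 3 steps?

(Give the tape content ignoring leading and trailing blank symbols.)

Execution trace:
Initial: [q0]10101010
Step 1: δ(q0, 1) = (q2, 0, L) → [q2]□00101010
Step 2: δ(q2, □) = (q0, 0, L) → [q0]□000101010
Step 3: δ(q0, □) = (qR, □, L) → [qR]□□000101010

The machine reaches the reject state qR and halts.

After 3 steps, the tape (ignoring leading/trailing blanks) is: 000101010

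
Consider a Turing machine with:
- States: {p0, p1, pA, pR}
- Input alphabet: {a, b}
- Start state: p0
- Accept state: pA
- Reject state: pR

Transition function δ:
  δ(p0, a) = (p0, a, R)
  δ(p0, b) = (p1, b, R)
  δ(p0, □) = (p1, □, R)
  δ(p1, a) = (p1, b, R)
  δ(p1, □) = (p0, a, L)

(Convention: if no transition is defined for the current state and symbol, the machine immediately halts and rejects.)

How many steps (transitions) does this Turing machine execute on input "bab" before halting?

Execution trace:
Initial: [p0]bab
Step 1: δ(p0, b) = (p1, b, R) → b[p1]ab
Step 2: δ(p1, a) = (p1, b, R) → bb[p1]b

No transition is defined for δ(p1, b). By convention the machine halts and rejects.

The machine executed 2 steps before halting.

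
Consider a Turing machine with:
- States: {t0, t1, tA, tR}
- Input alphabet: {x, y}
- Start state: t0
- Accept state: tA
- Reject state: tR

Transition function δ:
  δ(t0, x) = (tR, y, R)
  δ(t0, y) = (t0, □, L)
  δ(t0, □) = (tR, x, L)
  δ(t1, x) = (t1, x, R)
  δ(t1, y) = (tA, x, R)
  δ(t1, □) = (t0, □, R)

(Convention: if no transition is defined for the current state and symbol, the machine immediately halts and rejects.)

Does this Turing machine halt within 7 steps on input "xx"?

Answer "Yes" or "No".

Execution trace:
Initial: [t0]xx
Step 1: δ(t0, x) = (tR, y, R) → y[tR]x

The machine reaches the reject state tR and halts.
The machine halted after 1 step (within the 7-step bound).

Answer: Yes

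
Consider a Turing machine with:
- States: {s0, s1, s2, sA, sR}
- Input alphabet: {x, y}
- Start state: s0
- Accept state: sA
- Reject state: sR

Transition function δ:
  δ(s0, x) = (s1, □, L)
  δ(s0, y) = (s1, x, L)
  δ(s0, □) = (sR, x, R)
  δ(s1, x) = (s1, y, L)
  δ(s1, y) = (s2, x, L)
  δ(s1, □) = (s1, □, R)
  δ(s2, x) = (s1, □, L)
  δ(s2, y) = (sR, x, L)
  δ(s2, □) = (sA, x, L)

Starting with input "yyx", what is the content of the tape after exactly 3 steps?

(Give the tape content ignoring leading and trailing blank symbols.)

Execution trace:
Initial: [s0]yyx
Step 1: δ(s0, y) = (s1, x, L) → [s1]□xyx
Step 2: δ(s1, □) = (s1, □, R) → □[s1]xyx
Step 3: δ(s1, x) = (s1, y, L) → [s1]□yyx

After 3 steps, the tape (ignoring leading/trailing blanks) is: yyx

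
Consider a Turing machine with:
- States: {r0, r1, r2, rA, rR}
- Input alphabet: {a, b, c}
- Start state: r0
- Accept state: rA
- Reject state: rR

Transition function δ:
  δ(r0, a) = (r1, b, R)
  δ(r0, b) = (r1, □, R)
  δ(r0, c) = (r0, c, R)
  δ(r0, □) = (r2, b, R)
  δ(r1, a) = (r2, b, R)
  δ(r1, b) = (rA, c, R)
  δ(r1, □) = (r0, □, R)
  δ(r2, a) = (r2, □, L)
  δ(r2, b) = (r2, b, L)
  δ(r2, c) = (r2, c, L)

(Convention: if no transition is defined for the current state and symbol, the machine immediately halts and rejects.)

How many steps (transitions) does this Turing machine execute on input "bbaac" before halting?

Execution trace:
Initial: [r0]bbaac
Step 1: δ(r0, b) = (r1, □, R) → □[r1]baac
Step 2: δ(r1, b) = (rA, c, R) → □c[rA]aac

The machine reaches the accept state rA and halts.

The machine executed 2 steps before halting.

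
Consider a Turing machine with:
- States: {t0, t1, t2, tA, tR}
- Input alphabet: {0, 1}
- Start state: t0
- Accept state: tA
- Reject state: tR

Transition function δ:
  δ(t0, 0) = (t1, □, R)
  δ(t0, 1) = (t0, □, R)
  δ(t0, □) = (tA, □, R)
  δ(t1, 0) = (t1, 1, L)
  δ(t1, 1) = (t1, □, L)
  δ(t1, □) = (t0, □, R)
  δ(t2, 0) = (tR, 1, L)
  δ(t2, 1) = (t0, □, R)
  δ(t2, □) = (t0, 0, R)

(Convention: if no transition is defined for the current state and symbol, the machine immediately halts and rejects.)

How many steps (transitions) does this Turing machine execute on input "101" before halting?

Execution trace:
Initial: [t0]101
Step 1: δ(t0, 1) = (t0, □, R) → □[t0]01
Step 2: δ(t0, 0) = (t1, □, R) → □□[t1]1
Step 3: δ(t1, 1) = (t1, □, L) → □[t1]□□
Step 4: δ(t1, □) = (t0, □, R) → □□[t0]□
Step 5: δ(t0, □) = (tA, □, R) → □□□[tA]□

The machine reaches the accept state tA and halts.

The machine executed 5 steps before halting.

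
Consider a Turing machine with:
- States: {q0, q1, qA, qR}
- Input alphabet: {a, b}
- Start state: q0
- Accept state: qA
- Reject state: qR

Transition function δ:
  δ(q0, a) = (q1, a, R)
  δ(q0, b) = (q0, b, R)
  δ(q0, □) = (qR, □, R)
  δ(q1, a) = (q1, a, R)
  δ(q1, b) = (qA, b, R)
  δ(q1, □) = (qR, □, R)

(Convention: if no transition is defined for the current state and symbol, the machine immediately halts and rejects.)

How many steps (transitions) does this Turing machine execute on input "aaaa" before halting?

Execution trace:
Initial: [q0]aaaa
Step 1: δ(q0, a) = (q1, a, R) → a[q1]aaa
Step 2: δ(q1, a) = (q1, a, R) → aa[q1]aa
Step 3: δ(q1, a) = (q1, a, R) → aaa[q1]a
Step 4: δ(q1, a) = (q1, a, R) → aaaa[q1]□
Step 5: δ(q1, □) = (qR, □, R) → aaaa□[qR]□

The machine reaches the reject state qR and halts.

The machine executed 5 steps before halting.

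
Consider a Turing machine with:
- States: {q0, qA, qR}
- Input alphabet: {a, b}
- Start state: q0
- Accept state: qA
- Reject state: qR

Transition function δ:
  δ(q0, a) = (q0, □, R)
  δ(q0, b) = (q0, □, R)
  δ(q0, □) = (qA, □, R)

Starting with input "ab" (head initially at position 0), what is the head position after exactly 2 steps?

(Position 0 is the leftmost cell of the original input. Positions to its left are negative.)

Execution trace (head position shown):
Step 0: [q0]ab  (head at position 0)
Step 1: move right → □[q0]b  (head at position 1)
Step 2: move right → □□[q0]□  (head at position 2)

After 2 steps, the head is at position 2.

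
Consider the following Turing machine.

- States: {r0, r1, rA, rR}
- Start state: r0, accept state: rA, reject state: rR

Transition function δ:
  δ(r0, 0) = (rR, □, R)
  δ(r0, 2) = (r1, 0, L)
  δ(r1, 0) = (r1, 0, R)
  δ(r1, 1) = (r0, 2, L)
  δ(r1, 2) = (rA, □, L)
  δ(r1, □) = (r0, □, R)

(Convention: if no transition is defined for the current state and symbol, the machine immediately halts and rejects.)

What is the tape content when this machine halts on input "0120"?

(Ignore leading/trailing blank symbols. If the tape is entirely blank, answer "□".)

Execution trace:
Initial: [r0]0120
Step 1: δ(r0, 0) = (rR, □, R) → □[rR]120

The machine reaches the reject state rR and halts.

Final tape (ignoring leading/trailing blanks): 120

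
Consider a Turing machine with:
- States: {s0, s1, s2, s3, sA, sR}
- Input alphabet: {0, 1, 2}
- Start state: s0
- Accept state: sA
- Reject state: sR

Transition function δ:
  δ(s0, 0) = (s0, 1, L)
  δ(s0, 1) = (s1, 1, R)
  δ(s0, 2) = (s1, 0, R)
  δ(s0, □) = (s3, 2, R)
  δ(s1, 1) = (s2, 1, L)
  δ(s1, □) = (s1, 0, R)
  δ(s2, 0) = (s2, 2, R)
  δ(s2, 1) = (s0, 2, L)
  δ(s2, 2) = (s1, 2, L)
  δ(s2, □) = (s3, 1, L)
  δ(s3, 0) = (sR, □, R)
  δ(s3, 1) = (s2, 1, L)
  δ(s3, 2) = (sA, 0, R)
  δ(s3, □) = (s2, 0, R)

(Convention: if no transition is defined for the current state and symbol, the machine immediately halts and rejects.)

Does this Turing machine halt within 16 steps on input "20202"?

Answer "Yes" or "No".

Execution trace:
Initial: [s0]20202
Step 1: δ(s0, 2) = (s1, 0, R) → 0[s1]0202

No transition is defined for δ(s1, 0). By convention the machine halts and rejects.
The machine halted after 1 step (within the 16-step bound).

Answer: Yes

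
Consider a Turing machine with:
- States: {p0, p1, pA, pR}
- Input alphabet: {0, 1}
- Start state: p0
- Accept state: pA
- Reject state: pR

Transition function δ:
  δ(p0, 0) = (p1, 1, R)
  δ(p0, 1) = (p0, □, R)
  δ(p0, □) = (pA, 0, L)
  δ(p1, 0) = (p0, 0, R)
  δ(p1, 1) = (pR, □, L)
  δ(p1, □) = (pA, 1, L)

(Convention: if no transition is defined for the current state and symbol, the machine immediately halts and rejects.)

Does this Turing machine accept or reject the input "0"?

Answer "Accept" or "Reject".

Execution trace:
Initial: [p0]0
Step 1: δ(p0, 0) = (p1, 1, R) → 1[p1]□
Step 2: δ(p1, □) = (pA, 1, L) → [pA]11

The machine reaches the accept state pA and halts.

Answer: Accept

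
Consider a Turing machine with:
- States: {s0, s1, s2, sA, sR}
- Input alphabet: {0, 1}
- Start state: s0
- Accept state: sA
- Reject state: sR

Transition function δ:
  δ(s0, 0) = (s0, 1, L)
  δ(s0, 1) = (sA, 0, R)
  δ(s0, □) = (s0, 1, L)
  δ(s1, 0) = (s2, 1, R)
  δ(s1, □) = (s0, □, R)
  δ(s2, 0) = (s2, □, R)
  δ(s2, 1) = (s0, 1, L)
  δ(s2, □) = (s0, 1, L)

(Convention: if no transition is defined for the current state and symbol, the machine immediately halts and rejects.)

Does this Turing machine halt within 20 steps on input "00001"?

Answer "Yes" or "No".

Execution trace:
Initial: [s0]00001
Step 1: δ(s0, 0) = (s0, 1, L) → [s0]□10001
Step 2: δ(s0, □) = (s0, 1, L) → [s0]□110001
Step 3: δ(s0, □) = (s0, 1, L) → [s0]□1110001
Step 4: δ(s0, □) = (s0, 1, L) → [s0]□11110001
Step 5: δ(s0, □) = (s0, 1, L) → [s0]□111110001
Step 6: δ(s0, □) = (s0, 1, L) → [s0]□1111110001
Step 7: δ(s0, □) = (s0, 1, L) → [s0]□11111110001
Step 8: δ(s0, □) = (s0, 1, L) → [s0]□111111110001
Step 9: δ(s0, □) = (s0, 1, L) → [s0]□1111111110001
Step 10: δ(s0, □) = (s0, 1, L) → [s0]□11111111110001
Step 11: δ(s0, □) = (s0, 1, L) → [s0]□111111111110001
Step 12: δ(s0, □) = (s0, 1, L) → [s0]□1111111111110001
Step 13: δ(s0, □) = (s0, 1, L) → [s0]□11111111111110001
Step 14: δ(s0, □) = (s0, 1, L) → [s0]□111111111111110001
Step 15: δ(s0, □) = (s0, 1, L) → [s0]□1111111111111110001
Step 16: δ(s0, □) = (s0, 1, L) → [s0]□11111111111111110001
Step 17: δ(s0, □) = (s0, 1, L) → [s0]□111111111111111110001
Step 18: δ(s0, □) = (s0, 1, L) → [s0]□1111111111111111110001
Step 19: δ(s0, □) = (s0, 1, L) → [s0]□11111111111111111110001
Step 20: δ(s0, □) = (s0, 1, L) → [s0]□111111111111111111110001

The machine has not reached a halting state after 20 steps.
The machine did not halt within the 20-step bound.

Answer: No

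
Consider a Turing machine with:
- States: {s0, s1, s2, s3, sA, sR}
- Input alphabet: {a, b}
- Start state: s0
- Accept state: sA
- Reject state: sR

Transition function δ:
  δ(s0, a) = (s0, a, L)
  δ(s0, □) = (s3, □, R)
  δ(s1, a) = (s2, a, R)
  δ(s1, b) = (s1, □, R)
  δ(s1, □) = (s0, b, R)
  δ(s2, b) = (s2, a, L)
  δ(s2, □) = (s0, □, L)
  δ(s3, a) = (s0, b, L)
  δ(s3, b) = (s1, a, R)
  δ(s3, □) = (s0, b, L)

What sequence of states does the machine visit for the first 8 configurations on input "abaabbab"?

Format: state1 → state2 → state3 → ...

Execution trace:
Initial: [s0]abaabbab
Step 1: δ(s0, a) = (s0, a, L) → [s0]□abaabbab
Step 2: δ(s0, □) = (s3, □, R) → □[s3]abaabbab
Step 3: δ(s3, a) = (s0, b, L) → [s0]□bbaabbab
Step 4: δ(s0, □) = (s3, □, R) → □[s3]bbaabbab
Step 5: δ(s3, b) = (s1, a, R) → □a[s1]baabbab
Step 6: δ(s1, b) = (s1, □, R) → □a□[s1]aabbab
Step 7: δ(s1, a) = (s2, a, R) → □a□a[s2]abbab

No transition is defined for δ(s2, a). By convention the machine halts and rejects.

State sequence: s0 → s0 → s3 → s0 → s3 → s1 → s1 → s2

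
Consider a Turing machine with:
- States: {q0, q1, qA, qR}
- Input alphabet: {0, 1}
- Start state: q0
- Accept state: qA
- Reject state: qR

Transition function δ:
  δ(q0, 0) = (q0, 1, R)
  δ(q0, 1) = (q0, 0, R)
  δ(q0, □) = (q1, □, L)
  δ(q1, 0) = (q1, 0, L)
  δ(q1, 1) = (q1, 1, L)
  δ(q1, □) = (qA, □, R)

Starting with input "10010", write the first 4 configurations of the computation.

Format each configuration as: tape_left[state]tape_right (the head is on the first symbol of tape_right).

Transitions applied:
Step 1: δ(q0, 1) = (q0, 0, R)
Step 2: δ(q0, 0) = (q0, 1, R)
Step 3: δ(q0, 0) = (q0, 1, R)

The first 4 configurations are:
[q0]10010 ⊢ 0[q0]0010 ⊢ 01[q0]010 ⊢ 011[q0]10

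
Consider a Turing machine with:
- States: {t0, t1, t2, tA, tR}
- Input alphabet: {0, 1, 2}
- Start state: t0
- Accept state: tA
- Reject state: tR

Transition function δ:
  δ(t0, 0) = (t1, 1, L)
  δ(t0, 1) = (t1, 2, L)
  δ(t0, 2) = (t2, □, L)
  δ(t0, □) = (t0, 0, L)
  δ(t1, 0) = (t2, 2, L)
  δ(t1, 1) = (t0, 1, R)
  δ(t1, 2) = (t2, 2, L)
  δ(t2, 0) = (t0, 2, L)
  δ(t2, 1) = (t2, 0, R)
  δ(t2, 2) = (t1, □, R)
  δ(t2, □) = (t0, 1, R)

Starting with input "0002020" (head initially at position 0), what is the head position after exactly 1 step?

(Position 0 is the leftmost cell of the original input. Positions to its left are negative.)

Execution trace (head position shown):
Step 0: [t0]0002020  (head at position 0)
Step 1: move left → [t1]□1002020  (head at position -1)

After 1 step, the head is at position -1.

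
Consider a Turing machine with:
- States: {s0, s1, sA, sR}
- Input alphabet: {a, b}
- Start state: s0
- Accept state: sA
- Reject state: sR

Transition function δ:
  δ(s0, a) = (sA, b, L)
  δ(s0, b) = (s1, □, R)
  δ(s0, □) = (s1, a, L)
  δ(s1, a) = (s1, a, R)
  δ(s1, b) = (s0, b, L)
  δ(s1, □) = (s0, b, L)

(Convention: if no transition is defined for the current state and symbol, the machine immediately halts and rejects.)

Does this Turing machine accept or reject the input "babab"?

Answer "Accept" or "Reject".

Execution trace:
Initial: [s0]babab
Step 1: δ(s0, b) = (s1, □, R) → □[s1]abab
Step 2: δ(s1, a) = (s1, a, R) → □a[s1]bab
Step 3: δ(s1, b) = (s0, b, L) → □[s0]abab
Step 4: δ(s0, a) = (sA, b, L) → [sA]□bbab

The machine reaches the accept state sA and halts.

Answer: Accept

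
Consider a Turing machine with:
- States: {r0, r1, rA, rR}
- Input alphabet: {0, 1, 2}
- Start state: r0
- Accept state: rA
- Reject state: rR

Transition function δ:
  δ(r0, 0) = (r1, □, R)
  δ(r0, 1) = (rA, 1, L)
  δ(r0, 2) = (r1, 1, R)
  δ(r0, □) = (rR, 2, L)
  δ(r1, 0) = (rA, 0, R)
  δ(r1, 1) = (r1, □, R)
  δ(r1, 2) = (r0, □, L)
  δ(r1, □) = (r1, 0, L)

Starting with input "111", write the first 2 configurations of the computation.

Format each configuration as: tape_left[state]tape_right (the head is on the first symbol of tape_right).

Transitions applied:
Step 1: δ(r0, 1) = (rA, 1, L)

The first 2 configurations are:
[r0]111 ⊢ [rA]□111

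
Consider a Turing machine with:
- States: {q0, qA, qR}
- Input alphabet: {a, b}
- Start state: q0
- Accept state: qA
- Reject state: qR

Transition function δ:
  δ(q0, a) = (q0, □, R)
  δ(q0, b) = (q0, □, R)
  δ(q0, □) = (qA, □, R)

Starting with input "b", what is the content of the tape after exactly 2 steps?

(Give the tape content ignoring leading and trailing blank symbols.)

Execution trace:
Initial: [q0]b
Step 1: δ(q0, b) = (q0, □, R) → □[q0]□
Step 2: δ(q0, □) = (qA, □, R) → □□[qA]□

The machine reaches the accept state qA and halts.

After 2 steps, the tape (ignoring leading/trailing blanks) is: □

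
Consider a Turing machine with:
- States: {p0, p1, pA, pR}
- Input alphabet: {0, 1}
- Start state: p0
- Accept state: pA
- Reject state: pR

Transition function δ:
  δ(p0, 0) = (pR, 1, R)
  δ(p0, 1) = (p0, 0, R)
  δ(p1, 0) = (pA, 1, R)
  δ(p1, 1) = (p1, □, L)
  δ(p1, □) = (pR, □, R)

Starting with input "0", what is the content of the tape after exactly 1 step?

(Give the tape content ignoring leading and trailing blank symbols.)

Execution trace:
Initial: [p0]0
Step 1: δ(p0, 0) = (pR, 1, R) → 1[pR]□

The machine reaches the reject state pR and halts.

After 1 step, the tape (ignoring leading/trailing blanks) is: 1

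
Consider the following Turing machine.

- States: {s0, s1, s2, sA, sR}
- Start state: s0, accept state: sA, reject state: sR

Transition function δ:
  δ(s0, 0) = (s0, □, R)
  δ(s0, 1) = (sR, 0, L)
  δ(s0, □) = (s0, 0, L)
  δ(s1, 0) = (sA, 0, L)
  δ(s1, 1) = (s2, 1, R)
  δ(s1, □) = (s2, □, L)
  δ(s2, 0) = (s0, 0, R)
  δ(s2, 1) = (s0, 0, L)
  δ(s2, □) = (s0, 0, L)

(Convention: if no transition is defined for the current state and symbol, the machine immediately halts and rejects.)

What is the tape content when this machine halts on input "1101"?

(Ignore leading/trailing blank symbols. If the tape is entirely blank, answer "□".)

Execution trace:
Initial: [s0]1101
Step 1: δ(s0, 1) = (sR, 0, L) → [sR]□0101

The machine reaches the reject state sR and halts.

Final tape (ignoring leading/trailing blanks): 0101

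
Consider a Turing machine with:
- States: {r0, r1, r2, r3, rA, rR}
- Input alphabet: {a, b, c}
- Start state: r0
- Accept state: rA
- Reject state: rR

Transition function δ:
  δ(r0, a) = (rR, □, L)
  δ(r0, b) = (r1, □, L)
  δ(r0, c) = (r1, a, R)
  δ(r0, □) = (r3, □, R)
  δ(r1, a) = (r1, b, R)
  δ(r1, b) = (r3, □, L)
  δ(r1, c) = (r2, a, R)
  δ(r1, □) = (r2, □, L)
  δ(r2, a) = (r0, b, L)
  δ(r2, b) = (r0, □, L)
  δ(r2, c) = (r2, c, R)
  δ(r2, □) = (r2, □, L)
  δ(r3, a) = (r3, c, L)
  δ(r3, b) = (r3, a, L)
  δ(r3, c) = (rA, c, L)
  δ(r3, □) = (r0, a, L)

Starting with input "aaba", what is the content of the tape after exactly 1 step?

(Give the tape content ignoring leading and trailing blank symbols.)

Execution trace:
Initial: [r0]aaba
Step 1: δ(r0, a) = (rR, □, L) → [rR]□□aba

The machine reaches the reject state rR and halts.

After 1 step, the tape (ignoring leading/trailing blanks) is: aba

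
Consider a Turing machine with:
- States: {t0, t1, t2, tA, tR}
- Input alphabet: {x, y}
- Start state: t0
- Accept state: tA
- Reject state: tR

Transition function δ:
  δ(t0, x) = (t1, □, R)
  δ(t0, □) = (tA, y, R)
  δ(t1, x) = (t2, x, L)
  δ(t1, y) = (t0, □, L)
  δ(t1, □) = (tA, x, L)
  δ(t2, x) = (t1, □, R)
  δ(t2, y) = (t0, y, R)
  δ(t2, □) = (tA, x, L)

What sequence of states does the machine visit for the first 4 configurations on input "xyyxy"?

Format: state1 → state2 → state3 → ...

Execution trace:
Initial: [t0]xyyxy
Step 1: δ(t0, x) = (t1, □, R) → □[t1]yyxy
Step 2: δ(t1, y) = (t0, □, L) → [t0]□□yxy
Step 3: δ(t0, □) = (tA, y, R) → y[tA]□yxy

The machine reaches the accept state tA and halts.

State sequence: t0 → t1 → t0 → tA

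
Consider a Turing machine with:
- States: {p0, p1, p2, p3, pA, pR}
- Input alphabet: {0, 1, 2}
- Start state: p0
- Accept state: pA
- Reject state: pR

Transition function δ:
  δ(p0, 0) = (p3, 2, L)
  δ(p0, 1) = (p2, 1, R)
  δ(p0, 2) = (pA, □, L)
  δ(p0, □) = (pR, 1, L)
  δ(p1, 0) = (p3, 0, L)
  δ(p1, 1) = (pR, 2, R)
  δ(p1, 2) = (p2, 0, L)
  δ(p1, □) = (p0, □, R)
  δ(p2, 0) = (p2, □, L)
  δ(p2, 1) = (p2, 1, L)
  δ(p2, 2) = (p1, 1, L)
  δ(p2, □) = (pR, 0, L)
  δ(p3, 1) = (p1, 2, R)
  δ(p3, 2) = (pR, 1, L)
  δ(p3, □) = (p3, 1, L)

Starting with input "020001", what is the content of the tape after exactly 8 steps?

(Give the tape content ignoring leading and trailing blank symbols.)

Execution trace:
Initial: [p0]020001
Step 1: δ(p0, 0) = (p3, 2, L) → [p3]□220001
Step 2: δ(p3, □) = (p3, 1, L) → [p3]□1220001
Step 3: δ(p3, □) = (p3, 1, L) → [p3]□11220001
Step 4: δ(p3, □) = (p3, 1, L) → [p3]□111220001
Step 5: δ(p3, □) = (p3, 1, L) → [p3]□1111220001
Step 6: δ(p3, □) = (p3, 1, L) → [p3]□11111220001
Step 7: δ(p3, □) = (p3, 1, L) → [p3]□111111220001
Step 8: δ(p3, □) = (p3, 1, L) → [p3]□1111111220001

After 8 steps, the tape (ignoring leading/trailing blanks) is: 1111111220001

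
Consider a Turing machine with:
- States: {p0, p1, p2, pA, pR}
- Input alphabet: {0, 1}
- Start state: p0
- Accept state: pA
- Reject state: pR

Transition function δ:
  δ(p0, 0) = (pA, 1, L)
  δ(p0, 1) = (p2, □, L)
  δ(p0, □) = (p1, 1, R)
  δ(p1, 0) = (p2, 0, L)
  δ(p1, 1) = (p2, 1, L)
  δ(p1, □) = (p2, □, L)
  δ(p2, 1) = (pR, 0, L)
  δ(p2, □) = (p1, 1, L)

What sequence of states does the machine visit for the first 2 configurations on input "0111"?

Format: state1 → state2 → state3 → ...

Execution trace:
Initial: [p0]0111
Step 1: δ(p0, 0) = (pA, 1, L) → [pA]□1111

The machine reaches the accept state pA and halts.

State sequence: p0 → pA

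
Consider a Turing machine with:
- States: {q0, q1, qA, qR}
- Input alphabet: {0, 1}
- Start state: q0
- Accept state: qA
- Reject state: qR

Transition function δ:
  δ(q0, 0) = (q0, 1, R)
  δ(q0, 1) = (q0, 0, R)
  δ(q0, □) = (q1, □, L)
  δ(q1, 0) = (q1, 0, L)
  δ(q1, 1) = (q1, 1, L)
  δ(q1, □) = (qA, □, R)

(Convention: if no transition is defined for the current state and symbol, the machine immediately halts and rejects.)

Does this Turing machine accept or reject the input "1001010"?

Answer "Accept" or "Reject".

Execution trace:
Initial: [q0]1001010
Step 1: δ(q0, 1) = (q0, 0, R) → 0[q0]001010
Step 2: δ(q0, 0) = (q0, 1, R) → 01[q0]01010
Step 3: δ(q0, 0) = (q0, 1, R) → 011[q0]1010
Step 4: δ(q0, 1) = (q0, 0, R) → 0110[q0]010
Step 5: δ(q0, 0) = (q0, 1, R) → 01101[q0]10
Step 6: δ(q0, 1) = (q0, 0, R) → 011010[q0]0
Step 7: δ(q0, 0) = (q0, 1, R) → 0110101[q0]□
Step 8: δ(q0, □) = (q1, □, L) → 011010[q1]1□
Step 9: δ(q1, 1) = (q1, 1, L) → 01101[q1]01□
Step 10: δ(q1, 0) = (q1, 0, L) → 0110[q1]101□
Step 11: δ(q1, 1) = (q1, 1, L) → 011[q1]0101□
Step 12: δ(q1, 0) = (q1, 0, L) → 01[q1]10101□
Step 13: δ(q1, 1) = (q1, 1, L) → 0[q1]110101□
Step 14: δ(q1, 1) = (q1, 1, L) → [q1]0110101□
Step 15: δ(q1, 0) = (q1, 0, L) → [q1]□0110101□
Step 16: δ(q1, □) = (qA, □, R) → □[qA]0110101□

The machine reaches the accept state qA and halts.

Answer: Accept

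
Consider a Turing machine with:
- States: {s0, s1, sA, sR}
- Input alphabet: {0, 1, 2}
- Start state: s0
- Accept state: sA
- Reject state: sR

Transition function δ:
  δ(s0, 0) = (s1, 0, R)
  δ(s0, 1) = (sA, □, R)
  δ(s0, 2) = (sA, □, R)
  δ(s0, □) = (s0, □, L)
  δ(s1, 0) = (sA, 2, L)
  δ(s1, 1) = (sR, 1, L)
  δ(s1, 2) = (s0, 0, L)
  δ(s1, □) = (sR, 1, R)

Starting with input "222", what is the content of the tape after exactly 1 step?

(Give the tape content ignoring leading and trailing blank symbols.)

Execution trace:
Initial: [s0]222
Step 1: δ(s0, 2) = (sA, □, R) → □[sA]22

The machine reaches the accept state sA and halts.

After 1 step, the tape (ignoring leading/trailing blanks) is: 22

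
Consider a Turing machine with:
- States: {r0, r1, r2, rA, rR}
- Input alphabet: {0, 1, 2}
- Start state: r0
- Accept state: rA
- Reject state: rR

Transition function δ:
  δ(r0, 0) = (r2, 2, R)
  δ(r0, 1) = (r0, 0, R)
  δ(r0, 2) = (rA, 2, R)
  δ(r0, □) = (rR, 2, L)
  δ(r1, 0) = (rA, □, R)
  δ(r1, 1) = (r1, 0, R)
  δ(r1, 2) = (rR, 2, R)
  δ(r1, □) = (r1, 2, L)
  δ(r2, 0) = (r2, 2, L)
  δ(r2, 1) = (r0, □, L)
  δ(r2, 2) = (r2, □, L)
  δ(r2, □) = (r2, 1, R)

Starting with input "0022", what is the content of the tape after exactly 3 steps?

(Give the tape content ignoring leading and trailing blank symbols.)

Execution trace:
Initial: [r0]0022
Step 1: δ(r0, 0) = (r2, 2, R) → 2[r2]022
Step 2: δ(r2, 0) = (r2, 2, L) → [r2]2222
Step 3: δ(r2, 2) = (r2, □, L) → [r2]□□222

After 3 steps, the tape (ignoring leading/trailing blanks) is: 222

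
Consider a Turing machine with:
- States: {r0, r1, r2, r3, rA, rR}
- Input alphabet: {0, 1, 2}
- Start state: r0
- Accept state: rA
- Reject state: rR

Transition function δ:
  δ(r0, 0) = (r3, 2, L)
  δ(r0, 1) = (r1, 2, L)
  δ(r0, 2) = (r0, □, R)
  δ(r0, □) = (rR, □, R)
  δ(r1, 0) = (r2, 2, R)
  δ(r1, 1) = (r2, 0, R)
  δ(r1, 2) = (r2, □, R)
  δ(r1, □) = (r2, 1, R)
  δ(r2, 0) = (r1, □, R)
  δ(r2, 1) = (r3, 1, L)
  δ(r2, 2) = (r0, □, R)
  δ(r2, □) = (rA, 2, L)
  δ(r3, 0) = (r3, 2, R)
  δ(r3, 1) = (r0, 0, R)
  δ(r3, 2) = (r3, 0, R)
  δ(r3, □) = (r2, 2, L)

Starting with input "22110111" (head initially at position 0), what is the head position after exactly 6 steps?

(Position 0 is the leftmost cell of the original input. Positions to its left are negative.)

Execution trace (head position shown):
Step 0: [r0]22110111  (head at position 0)
Step 1: move right → □[r0]2110111  (head at position 1)
Step 2: move right → □□[r0]110111  (head at position 2)
Step 3: move left → □[r1]□210111  (head at position 1)
Step 4: move right → □1[r2]210111  (head at position 2)
Step 5: move right → □1□[r0]10111  (head at position 3)
Step 6: move left → □1[r1]□20111  (head at position 2)

After 6 steps, the head is at position 2.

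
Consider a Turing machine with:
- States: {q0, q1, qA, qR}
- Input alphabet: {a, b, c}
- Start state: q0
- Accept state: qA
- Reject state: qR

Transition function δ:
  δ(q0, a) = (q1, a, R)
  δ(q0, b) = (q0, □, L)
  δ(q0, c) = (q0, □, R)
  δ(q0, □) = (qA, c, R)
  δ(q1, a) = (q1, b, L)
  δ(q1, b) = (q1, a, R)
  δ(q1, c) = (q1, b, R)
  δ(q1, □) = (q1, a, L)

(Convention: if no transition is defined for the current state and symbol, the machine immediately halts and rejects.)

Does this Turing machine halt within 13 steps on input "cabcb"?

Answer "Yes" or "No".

Execution trace:
Initial: [q0]cabcb
Step 1: δ(q0, c) = (q0, □, R) → □[q0]abcb
Step 2: δ(q0, a) = (q1, a, R) → □a[q1]bcb
Step 3: δ(q1, b) = (q1, a, R) → □aa[q1]cb
Step 4: δ(q1, c) = (q1, b, R) → □aab[q1]b
Step 5: δ(q1, b) = (q1, a, R) → □aaba[q1]□
Step 6: δ(q1, □) = (q1, a, L) → □aab[q1]aa
Step 7: δ(q1, a) = (q1, b, L) → □aa[q1]bba
Step 8: δ(q1, b) = (q1, a, R) → □aaa[q1]ba
Step 9: δ(q1, b) = (q1, a, R) → □aaaa[q1]a
Step 10: δ(q1, a) = (q1, b, L) → □aaa[q1]ab
Step 11: δ(q1, a) = (q1, b, L) → □aa[q1]abb
Step 12: δ(q1, a) = (q1, b, L) → □a[q1]abbb
Step 13: δ(q1, a) = (q1, b, L) → □[q1]abbbb

The machine has not reached a halting state after 13 steps.
The machine did not halt within the 13-step bound.

Answer: No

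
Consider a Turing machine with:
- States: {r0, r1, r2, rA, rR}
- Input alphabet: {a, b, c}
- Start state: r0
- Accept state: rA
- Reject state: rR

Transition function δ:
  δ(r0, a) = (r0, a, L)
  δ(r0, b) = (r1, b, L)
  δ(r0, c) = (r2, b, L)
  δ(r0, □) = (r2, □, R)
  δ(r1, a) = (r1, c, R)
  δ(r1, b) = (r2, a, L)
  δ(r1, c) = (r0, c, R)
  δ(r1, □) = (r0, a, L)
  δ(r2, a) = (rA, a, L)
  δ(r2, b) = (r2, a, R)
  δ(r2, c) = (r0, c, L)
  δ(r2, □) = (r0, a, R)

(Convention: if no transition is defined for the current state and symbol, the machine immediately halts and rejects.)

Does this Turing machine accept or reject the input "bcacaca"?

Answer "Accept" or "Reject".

Execution trace:
Initial: [r0]bcacaca
Step 1: δ(r0, b) = (r1, b, L) → [r1]□bcacaca
Step 2: δ(r1, □) = (r0, a, L) → [r0]□abcacaca
Step 3: δ(r0, □) = (r2, □, R) → □[r2]abcacaca
Step 4: δ(r2, a) = (rA, a, L) → [rA]□abcacaca

The machine reaches the accept state rA and halts.

Answer: Accept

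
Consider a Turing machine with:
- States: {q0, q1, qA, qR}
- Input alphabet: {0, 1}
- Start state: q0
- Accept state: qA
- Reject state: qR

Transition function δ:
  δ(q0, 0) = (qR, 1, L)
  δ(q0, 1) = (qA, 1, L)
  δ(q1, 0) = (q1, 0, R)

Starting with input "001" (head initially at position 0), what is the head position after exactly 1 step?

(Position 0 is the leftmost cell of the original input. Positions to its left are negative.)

Execution trace (head position shown):
Step 0: [q0]001  (head at position 0)
Step 1: move left → [qR]□101  (head at position -1)

After 1 step, the head is at position -1.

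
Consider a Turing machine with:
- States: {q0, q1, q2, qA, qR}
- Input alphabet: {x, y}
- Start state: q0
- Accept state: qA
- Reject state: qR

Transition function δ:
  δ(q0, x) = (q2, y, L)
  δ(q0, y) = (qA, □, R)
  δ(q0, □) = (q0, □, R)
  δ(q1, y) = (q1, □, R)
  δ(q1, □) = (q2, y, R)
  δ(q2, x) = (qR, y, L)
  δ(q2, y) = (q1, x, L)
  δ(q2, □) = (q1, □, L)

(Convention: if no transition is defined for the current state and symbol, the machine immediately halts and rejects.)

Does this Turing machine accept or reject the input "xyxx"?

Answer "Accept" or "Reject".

Execution trace:
Initial: [q0]xyxx
Step 1: δ(q0, x) = (q2, y, L) → [q2]□yyxx
Step 2: δ(q2, □) = (q1, □, L) → [q1]□□yyxx
Step 3: δ(q1, □) = (q2, y, R) → y[q2]□yyxx
Step 4: δ(q2, □) = (q1, □, L) → [q1]y□yyxx
Step 5: δ(q1, y) = (q1, □, R) → □[q1]□yyxx
Step 6: δ(q1, □) = (q2, y, R) → □y[q2]yyxx
Step 7: δ(q2, y) = (q1, x, L) → □[q1]yxyxx
Step 8: δ(q1, y) = (q1, □, R) → □□[q1]xyxx

No transition is defined for δ(q1, x). By convention the machine halts and rejects.

Answer: Reject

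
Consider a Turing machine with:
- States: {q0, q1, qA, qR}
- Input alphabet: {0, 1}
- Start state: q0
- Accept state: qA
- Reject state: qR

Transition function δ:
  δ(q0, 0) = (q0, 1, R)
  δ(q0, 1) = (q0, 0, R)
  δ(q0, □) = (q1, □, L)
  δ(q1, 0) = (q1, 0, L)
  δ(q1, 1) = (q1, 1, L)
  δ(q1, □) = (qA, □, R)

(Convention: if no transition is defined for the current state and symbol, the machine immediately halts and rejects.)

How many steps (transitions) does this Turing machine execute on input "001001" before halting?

Execution trace:
Initial: [q0]001001
Step 1: δ(q0, 0) = (q0, 1, R) → 1[q0]01001
Step 2: δ(q0, 0) = (q0, 1, R) → 11[q0]1001
Step 3: δ(q0, 1) = (q0, 0, R) → 110[q0]001
Step 4: δ(q0, 0) = (q0, 1, R) → 1101[q0]01
Step 5: δ(q0, 0) = (q0, 1, R) → 11011[q0]1
Step 6: δ(q0, 1) = (q0, 0, R) → 110110[q0]□
Step 7: δ(q0, □) = (q1, □, L) → 11011[q1]0□
Step 8: δ(q1, 0) = (q1, 0, L) → 1101[q1]10□
Step 9: δ(q1, 1) = (q1, 1, L) → 110[q1]110□
Step 10: δ(q1, 1) = (q1, 1, L) → 11[q1]0110□
Step 11: δ(q1, 0) = (q1, 0, L) → 1[q1]10110□
Step 12: δ(q1, 1) = (q1, 1, L) → [q1]110110□
Step 13: δ(q1, 1) = (q1, 1, L) → [q1]□110110□
Step 14: δ(q1, □) = (qA, □, R) → □[qA]110110□

The machine reaches the accept state qA and halts.

The machine executed 14 steps before halting.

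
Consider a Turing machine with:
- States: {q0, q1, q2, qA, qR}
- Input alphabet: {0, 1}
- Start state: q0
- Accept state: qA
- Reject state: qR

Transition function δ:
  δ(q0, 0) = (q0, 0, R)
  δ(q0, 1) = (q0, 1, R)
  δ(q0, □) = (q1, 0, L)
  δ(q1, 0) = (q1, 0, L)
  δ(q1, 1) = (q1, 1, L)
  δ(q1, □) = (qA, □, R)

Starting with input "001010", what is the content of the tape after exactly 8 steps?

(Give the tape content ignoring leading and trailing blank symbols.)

Execution trace:
Initial: [q0]001010
Step 1: δ(q0, 0) = (q0, 0, R) → 0[q0]01010
Step 2: δ(q0, 0) = (q0, 0, R) → 00[q0]1010
Step 3: δ(q0, 1) = (q0, 1, R) → 001[q0]010
Step 4: δ(q0, 0) = (q0, 0, R) → 0010[q0]10
Step 5: δ(q0, 1) = (q0, 1, R) → 00101[q0]0
Step 6: δ(q0, 0) = (q0, 0, R) → 001010[q0]□
Step 7: δ(q0, □) = (q1, 0, L) → 00101[q1]00
Step 8: δ(q1, 0) = (q1, 0, L) → 0010[q1]100

After 8 steps, the tape (ignoring leading/trailing blanks) is: 0010100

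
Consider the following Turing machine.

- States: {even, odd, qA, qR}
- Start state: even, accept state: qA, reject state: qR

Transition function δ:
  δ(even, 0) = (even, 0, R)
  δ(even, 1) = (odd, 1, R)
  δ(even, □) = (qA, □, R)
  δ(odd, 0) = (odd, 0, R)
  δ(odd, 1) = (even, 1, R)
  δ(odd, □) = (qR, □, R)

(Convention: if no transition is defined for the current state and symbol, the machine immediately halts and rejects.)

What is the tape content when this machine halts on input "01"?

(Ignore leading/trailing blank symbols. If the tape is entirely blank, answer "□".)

Execution trace:
Initial: [even]01
Step 1: δ(even, 0) = (even, 0, R) → 0[even]1
Step 2: δ(even, 1) = (odd, 1, R) → 01[odd]□
Step 3: δ(odd, □) = (qR, □, R) → 01□[qR]□

The machine reaches the reject state qR and halts.

Final tape (ignoring leading/trailing blanks): 01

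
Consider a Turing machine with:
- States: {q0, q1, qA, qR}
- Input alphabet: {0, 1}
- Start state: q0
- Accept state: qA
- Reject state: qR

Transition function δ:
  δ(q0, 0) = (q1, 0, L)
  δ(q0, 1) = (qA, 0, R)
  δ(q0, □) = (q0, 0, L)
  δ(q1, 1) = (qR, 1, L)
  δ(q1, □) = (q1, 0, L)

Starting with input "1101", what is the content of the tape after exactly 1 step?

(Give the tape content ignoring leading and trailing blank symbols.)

Execution trace:
Initial: [q0]1101
Step 1: δ(q0, 1) = (qA, 0, R) → 0[qA]101

The machine reaches the accept state qA and halts.

After 1 step, the tape (ignoring leading/trailing blanks) is: 0101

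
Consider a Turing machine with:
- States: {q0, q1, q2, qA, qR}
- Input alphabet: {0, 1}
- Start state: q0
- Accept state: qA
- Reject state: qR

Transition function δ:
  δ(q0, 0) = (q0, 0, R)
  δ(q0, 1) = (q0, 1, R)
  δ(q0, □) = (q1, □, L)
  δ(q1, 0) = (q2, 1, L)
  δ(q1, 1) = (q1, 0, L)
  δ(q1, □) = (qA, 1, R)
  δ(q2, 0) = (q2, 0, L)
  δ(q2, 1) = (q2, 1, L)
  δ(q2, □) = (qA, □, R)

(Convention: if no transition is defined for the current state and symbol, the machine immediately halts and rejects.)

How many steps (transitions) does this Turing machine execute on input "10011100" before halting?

Execution trace:
Initial: [q0]10011100
Step 1: δ(q0, 1) = (q0, 1, R) → 1[q0]0011100
Step 2: δ(q0, 0) = (q0, 0, R) → 10[q0]011100
Step 3: δ(q0, 0) = (q0, 0, R) → 100[q0]11100
Step 4: δ(q0, 1) = (q0, 1, R) → 1001[q0]1100
Step 5: δ(q0, 1) = (q0, 1, R) → 10011[q0]100
Step 6: δ(q0, 1) = (q0, 1, R) → 100111[q0]00
Step 7: δ(q0, 0) = (q0, 0, R) → 1001110[q0]0
Step 8: δ(q0, 0) = (q0, 0, R) → 10011100[q0]□
Step 9: δ(q0, □) = (q1, □, L) → 1001110[q1]0□
Step 10: δ(q1, 0) = (q2, 1, L) → 100111[q2]01□
Step 11: δ(q2, 0) = (q2, 0, L) → 10011[q2]101□
Step 12: δ(q2, 1) = (q2, 1, L) → 1001[q2]1101□
Step 13: δ(q2, 1) = (q2, 1, L) → 100[q2]11101□
Step 14: δ(q2, 1) = (q2, 1, L) → 10[q2]011101□
Step 15: δ(q2, 0) = (q2, 0, L) → 1[q2]0011101□
Step 16: δ(q2, 0) = (q2, 0, L) → [q2]10011101□
Step 17: δ(q2, 1) = (q2, 1, L) → [q2]□10011101□
Step 18: δ(q2, □) = (qA, □, R) → □[qA]10011101□

The machine reaches the accept state qA and halts.

The machine executed 18 steps before halting.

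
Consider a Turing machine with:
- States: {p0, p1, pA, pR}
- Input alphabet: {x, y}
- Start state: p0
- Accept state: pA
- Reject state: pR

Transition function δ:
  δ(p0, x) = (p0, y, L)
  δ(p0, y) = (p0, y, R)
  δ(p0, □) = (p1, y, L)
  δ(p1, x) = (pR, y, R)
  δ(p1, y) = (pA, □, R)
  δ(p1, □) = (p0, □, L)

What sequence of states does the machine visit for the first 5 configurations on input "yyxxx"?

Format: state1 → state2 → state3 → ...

Execution trace:
Initial: [p0]yyxxx
Step 1: δ(p0, y) = (p0, y, R) → y[p0]yxxx
Step 2: δ(p0, y) = (p0, y, R) → yy[p0]xxx
Step 3: δ(p0, x) = (p0, y, L) → y[p0]yyxx
Step 4: δ(p0, y) = (p0, y, R) → yy[p0]yxx

State sequence: p0 → p0 → p0 → p0 → p0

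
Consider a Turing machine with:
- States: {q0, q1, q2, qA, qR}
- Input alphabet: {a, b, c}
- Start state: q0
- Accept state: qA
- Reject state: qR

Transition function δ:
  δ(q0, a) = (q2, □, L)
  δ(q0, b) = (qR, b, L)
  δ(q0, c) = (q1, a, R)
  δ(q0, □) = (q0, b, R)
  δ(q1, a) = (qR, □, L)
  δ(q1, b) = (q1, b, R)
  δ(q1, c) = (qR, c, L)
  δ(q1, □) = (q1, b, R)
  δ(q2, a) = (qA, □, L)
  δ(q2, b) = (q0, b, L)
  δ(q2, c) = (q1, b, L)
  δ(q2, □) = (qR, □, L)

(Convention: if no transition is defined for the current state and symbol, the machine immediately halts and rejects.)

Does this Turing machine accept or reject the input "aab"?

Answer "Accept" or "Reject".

Execution trace:
Initial: [q0]aab
Step 1: δ(q0, a) = (q2, □, L) → [q2]□□ab
Step 2: δ(q2, □) = (qR, □, L) → [qR]□□□ab

The machine reaches the reject state qR and halts.

Answer: Reject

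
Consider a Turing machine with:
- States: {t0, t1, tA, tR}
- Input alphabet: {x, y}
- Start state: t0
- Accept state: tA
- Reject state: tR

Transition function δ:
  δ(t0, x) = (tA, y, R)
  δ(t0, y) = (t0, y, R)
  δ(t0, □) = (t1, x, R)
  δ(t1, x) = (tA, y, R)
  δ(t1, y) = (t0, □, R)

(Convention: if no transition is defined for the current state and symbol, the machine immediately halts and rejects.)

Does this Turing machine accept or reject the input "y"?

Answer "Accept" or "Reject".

Execution trace:
Initial: [t0]y
Step 1: δ(t0, y) = (t0, y, R) → y[t0]□
Step 2: δ(t0, □) = (t1, x, R) → yx[t1]□

No transition is defined for δ(t1, □). By convention the machine halts and rejects.

Answer: Reject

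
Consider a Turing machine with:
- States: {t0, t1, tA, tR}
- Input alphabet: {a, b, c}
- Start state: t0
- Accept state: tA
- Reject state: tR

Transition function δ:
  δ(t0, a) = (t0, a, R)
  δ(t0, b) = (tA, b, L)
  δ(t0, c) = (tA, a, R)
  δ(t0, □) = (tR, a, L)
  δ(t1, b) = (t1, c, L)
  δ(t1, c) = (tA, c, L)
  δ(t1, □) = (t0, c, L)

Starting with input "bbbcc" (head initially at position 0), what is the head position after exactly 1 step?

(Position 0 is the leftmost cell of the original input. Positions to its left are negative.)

Execution trace (head position shown):
Step 0: [t0]bbbcc  (head at position 0)
Step 1: move left → [tA]□bbbcc  (head at position -1)

After 1 step, the head is at position -1.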